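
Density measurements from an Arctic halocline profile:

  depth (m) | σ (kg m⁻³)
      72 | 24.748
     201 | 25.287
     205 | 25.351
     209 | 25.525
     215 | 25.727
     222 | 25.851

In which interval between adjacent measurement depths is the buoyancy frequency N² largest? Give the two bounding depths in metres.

205–209 m

Compute the density gradient over each adjacent pair:
  72–201 m: Δρ/Δz = 0.539/129 = 4.2 × 10⁻³ kg m⁻⁴
  201–205 m: Δρ/Δz = 0.064/4 = 0.016 kg m⁻⁴
  205–209 m: Δρ/Δz = 0.174/4 = 0.043 kg m⁻⁴
  209–215 m: Δρ/Δz = 0.202/6 = 0.034 kg m⁻⁴
  215–222 m: Δρ/Δz = 0.124/7 = 0.018 kg m⁻⁴
The largest gradient is in the 205–209 m interval — the pycnocline.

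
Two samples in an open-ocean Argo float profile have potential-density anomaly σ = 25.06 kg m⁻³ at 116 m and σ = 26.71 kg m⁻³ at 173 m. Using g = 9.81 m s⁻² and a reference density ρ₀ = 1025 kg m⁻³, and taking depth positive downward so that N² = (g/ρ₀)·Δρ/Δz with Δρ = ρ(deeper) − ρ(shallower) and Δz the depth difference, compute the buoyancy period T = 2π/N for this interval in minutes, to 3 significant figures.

Δρ = 1026.71 − 1025.06 = 1.65 kg m⁻³ over Δz = 173 − 116 = 57 m.
N² = (9.81/1025) × (1.65/57) = 2.7705 × 10⁻⁴ s⁻².
N = √(2.7705 × 10⁻⁴) = 0.016645 rad s⁻¹, so T = 2π/N = 377.48 s = 6.2913 min ≈ 6.29 min.
N² > 0, so the interval is statically stable.

6.29 min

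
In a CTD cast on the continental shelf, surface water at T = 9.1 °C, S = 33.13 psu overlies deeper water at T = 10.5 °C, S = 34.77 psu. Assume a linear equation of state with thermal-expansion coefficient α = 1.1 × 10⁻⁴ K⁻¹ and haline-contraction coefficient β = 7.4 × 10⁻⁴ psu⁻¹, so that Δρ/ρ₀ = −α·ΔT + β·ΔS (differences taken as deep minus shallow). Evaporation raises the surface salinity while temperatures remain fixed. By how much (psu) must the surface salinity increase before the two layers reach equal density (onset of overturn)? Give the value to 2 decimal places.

Neutral buoyancy requires −α(T_deep − T_surf) + β(S_deep − S_surf′) = 0.
S_surf′ = S_deep − (α/β)·ΔT = 34.77 − (1.1 × 10⁻⁴/7.4 × 10⁻⁴)·(+1.4) = 34.5619 psu.
Increase required: 34.5619 − 33.13 = 1.4319 psu.

1.43 psu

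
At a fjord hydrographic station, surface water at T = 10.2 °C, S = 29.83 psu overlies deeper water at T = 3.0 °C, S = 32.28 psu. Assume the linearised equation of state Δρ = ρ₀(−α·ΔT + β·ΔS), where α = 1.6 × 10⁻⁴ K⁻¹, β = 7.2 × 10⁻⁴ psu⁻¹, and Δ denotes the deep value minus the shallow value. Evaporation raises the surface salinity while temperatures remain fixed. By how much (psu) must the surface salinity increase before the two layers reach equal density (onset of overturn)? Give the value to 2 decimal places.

Neutral buoyancy requires −α(T_deep − T_surf) + β(S_deep − S_surf′) = 0.
S_surf′ = S_deep − (α/β)·ΔT = 32.28 − (1.6 × 10⁻⁴/7.2 × 10⁻⁴)·(-7.2) = 33.8800 psu.
Increase required: 33.8800 − 29.83 = 4.0500 psu.

4.05 psu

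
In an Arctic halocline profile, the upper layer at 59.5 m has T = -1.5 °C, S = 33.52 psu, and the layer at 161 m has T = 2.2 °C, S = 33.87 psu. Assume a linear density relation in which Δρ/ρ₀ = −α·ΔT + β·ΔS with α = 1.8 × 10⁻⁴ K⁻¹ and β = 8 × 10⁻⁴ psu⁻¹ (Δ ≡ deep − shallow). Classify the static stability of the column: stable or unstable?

ΔT = 2.2 − -1.5 = +3.7 K and ΔS = 33.87 − 33.52 = +0.35 psu (deep − shallow).
−αΔT = -6.66 × 10⁻⁴; βΔS = 2.80 × 10⁻⁴; sum Δρ/ρ₀ = -3.86 × 10⁻⁴.
Δρ/ρ₀ < 0, so Δρ < 0: deeper water is lighter → statically unstable; the column would overturn.

unstable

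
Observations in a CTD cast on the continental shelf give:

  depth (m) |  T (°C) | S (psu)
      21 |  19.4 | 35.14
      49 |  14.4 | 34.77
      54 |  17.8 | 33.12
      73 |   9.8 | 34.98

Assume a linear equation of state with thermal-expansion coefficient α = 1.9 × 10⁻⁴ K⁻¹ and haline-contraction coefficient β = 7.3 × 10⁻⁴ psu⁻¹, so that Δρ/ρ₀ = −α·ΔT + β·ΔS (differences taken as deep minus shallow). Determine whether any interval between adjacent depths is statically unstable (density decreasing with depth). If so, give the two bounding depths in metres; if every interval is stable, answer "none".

49–54 m

Evaluate Δρ/ρ₀ = −αΔT + βΔS across each adjacent pair:
  21–49 m: −αΔT+βΔS = −(1.9 × 10⁻⁴)(-5.0)+(7.3 × 10⁻⁴)(-0.37) = 6.8 × 10⁻⁴ → stable
  49–54 m: −αΔT+βΔS = −(1.9 × 10⁻⁴)(+3.4)+(7.3 × 10⁻⁴)(-1.65) = -1.9 × 10⁻³ → UNSTABLE
  54–73 m: −αΔT+βΔS = −(1.9 × 10⁻⁴)(-8.0)+(7.3 × 10⁻⁴)(+1.86) = 2.9 × 10⁻³ → stable
The 49–54 m interval has Δρ < 0: lighter water underlies denser water.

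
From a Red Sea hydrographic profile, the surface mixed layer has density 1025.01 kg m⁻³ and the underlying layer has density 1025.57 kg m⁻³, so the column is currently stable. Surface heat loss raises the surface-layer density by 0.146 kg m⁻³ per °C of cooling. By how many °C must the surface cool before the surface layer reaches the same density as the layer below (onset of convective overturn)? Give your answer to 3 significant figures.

Density deficit of the surface layer: 1025.57 − 1025.01 = 0.56 kg m⁻³.
Required change = 0.56 / 0.146 = 3.84 °C.

3.84 °C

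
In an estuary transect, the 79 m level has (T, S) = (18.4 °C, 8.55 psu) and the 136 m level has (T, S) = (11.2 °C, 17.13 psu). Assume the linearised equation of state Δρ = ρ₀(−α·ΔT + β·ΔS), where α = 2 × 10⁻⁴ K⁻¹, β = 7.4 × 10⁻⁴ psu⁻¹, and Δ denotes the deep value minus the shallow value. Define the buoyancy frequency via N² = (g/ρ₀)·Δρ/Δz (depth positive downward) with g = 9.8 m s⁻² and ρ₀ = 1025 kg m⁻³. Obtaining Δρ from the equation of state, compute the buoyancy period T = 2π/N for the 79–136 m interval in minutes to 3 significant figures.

2.86 min

ΔT = -7.2 K, ΔS = +8.58 psu (deep − shallow).
Δρ/ρ₀ = −αΔT + βΔS = 1.44 × 10⁻³ + 6.3492 × 10⁻³ = 7.7892 × 10⁻³, so Δρ ≈ 7.984 kg m⁻³.
N² = (g/ρ₀)·Δρ/Δz = g·(Δρ/ρ₀)/Δz = 9.8 × 7.7892 × 10⁻³ / 57 = 1.3392 × 10⁻³ s⁻².
N = √(1.3392 × 10⁻³) = 0.036595 rad s⁻¹ → T = 2π/N = 171.70 s = 2.8617 min ≈ 2.86 min.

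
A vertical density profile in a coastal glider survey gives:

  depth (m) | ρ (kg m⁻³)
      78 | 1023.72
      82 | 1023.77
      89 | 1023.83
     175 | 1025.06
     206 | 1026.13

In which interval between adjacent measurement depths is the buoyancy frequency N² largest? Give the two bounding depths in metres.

Compute the density gradient over each adjacent pair:
  78–82 m: Δρ/Δz = 0.05/4 = 0.013 kg m⁻⁴
  82–89 m: Δρ/Δz = 0.06/7 = 8.6 × 10⁻³ kg m⁻⁴
  89–175 m: Δρ/Δz = 1.23/86 = 0.014 kg m⁻⁴
  175–206 m: Δρ/Δz = 1.07/31 = 0.035 kg m⁻⁴
The largest gradient is in the 175–206 m interval — the pycnocline.

175–206 m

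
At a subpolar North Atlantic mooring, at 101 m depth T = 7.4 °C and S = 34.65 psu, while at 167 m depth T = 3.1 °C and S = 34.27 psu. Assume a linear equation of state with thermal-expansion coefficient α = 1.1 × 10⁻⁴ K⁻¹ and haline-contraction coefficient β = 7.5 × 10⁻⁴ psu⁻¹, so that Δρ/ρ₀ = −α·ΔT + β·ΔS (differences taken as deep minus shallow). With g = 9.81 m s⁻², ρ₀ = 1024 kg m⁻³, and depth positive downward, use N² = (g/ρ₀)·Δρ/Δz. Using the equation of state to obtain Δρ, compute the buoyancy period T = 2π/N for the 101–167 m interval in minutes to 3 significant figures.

19.8 min

ΔT = -4.3 K, ΔS = -0.38 psu (deep − shallow).
Δρ/ρ₀ = −αΔT + βΔS = 4.73 × 10⁻⁴ − 2.85 × 10⁻⁴ = 1.88 × 10⁻⁴, so Δρ ≈ 0.1925 kg m⁻³.
N² = (g/ρ₀)·Δρ/Δz = g·(Δρ/ρ₀)/Δz = 9.81 × 1.88 × 10⁻⁴ / 66 = 2.7944 × 10⁻⁵ s⁻².
N = √(2.7944 × 10⁻⁵) = 5.2862 × 10⁻³ rad s⁻¹ → T = 2π/N = 1.1886 × 10³ s = 19.810 min ≈ 19.8 min.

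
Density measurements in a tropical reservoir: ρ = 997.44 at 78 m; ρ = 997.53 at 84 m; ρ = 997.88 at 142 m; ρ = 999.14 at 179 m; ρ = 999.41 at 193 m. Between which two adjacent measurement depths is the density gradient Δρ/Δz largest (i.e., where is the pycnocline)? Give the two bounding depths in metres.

Compute the density gradient over each adjacent pair:
  78–84 m: Δρ/Δz = 0.09/6 = 0.015 kg m⁻⁴
  84–142 m: Δρ/Δz = 0.35/58 = 6.0 × 10⁻³ kg m⁻⁴
  142–179 m: Δρ/Δz = 1.26/37 = 0.034 kg m⁻⁴
  179–193 m: Δρ/Δz = 0.27/14 = 0.019 kg m⁻⁴
The largest gradient is in the 142–179 m interval — the pycnocline.

142–179 m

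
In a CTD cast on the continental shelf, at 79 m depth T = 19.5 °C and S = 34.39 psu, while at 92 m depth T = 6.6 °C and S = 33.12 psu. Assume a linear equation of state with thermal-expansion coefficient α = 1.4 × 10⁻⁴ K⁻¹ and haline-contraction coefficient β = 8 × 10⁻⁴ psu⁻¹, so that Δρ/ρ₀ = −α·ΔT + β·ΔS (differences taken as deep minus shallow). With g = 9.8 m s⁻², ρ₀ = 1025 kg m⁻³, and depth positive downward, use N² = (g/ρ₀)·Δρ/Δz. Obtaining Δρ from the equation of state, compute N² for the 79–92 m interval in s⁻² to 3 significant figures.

5.96 × 10⁻⁴ s⁻²

ΔT = -12.9 K, ΔS = -1.27 psu (deep − shallow).
Δρ/ρ₀ = −αΔT + βΔS = 1.806 × 10⁻³ − 1.016 × 10⁻³ = 7.90 × 10⁻⁴, so Δρ ≈ 0.8097 kg m⁻³.
N² = (g/ρ₀)·Δρ/Δz = g·(Δρ/ρ₀)/Δz = 9.8 × 7.90 × 10⁻⁴ / 13 = 5.9554 × 10⁻⁴ s⁻² ≈ 5.96 × 10⁻⁴ s⁻².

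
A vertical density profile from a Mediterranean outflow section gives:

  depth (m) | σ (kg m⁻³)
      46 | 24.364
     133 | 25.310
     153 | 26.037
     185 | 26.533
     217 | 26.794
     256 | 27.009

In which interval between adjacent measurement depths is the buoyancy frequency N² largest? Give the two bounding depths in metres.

133–153 m

Compute the density gradient over each adjacent pair:
  46–133 m: Δρ/Δz = 0.946/87 = 0.011 kg m⁻⁴
  133–153 m: Δρ/Δz = 0.727/20 = 0.036 kg m⁻⁴
  153–185 m: Δρ/Δz = 0.496/32 = 0.015 kg m⁻⁴
  185–217 m: Δρ/Δz = 0.261/32 = 8.2 × 10⁻³ kg m⁻⁴
  217–256 m: Δρ/Δz = 0.215/39 = 5.5 × 10⁻³ kg m⁻⁴
The largest gradient is in the 133–153 m interval — the pycnocline.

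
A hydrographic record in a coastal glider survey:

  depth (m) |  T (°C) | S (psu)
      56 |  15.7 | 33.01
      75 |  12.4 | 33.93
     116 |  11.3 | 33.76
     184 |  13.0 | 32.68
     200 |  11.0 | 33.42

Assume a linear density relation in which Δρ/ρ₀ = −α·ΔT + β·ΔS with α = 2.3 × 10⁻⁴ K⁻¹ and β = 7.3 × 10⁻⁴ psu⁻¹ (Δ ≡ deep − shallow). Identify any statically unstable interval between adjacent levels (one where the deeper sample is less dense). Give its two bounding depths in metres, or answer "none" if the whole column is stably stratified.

116–184 m

Evaluate Δρ/ρ₀ = −αΔT + βΔS across each adjacent pair:
  56–75 m: −αΔT+βΔS = −(2.3 × 10⁻⁴)(-3.3)+(7.3 × 10⁻⁴)(+0.92) = 1.4 × 10⁻³ → stable
  75–116 m: −αΔT+βΔS = −(2.3 × 10⁻⁴)(-1.1)+(7.3 × 10⁻⁴)(-0.17) = 1.3 × 10⁻⁴ → stable
  116–184 m: −αΔT+βΔS = −(2.3 × 10⁻⁴)(+1.7)+(7.3 × 10⁻⁴)(-1.08) = -1.2 × 10⁻³ → UNSTABLE
  184–200 m: −αΔT+βΔS = −(2.3 × 10⁻⁴)(-2.0)+(7.3 × 10⁻⁴)(+0.74) = 1.0 × 10⁻³ → stable
The 116–184 m interval has Δρ < 0: lighter water underlies denser water.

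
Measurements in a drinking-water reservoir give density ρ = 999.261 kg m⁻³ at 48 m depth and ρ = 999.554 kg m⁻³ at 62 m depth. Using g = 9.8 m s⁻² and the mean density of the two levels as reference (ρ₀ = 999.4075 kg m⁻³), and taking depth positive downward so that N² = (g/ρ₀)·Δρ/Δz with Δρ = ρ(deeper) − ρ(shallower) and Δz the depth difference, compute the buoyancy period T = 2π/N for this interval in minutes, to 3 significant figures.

Δρ = 999.554 − 999.261 = 0.293 kg m⁻³ over Δz = 62 − 48 = 14 m.
N² = (9.8/999.4075) × (0.293/14) = 2.0522 × 10⁻⁴ s⁻².
N = √(2.0522 × 10⁻⁴) = 0.014326 rad s⁻¹, so T = 2π/N = 438.59 s = 7.3098 min ≈ 7.31 min.

7.31 min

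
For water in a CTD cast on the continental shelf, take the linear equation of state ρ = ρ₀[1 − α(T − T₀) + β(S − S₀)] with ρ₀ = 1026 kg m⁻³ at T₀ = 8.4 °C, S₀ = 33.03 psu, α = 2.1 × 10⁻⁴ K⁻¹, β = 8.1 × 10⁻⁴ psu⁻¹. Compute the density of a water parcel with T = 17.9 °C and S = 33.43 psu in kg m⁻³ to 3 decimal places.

T − T₀ = +9.5 K, S − S₀ = +0.40 psu.
Bracket = 1 − α·(+9.5) + β·(+0.40) = 1 + (-1.671 × 10⁻³) = 0.9983290.
ρ = 1026 × 0.9983290 = 1024.286 kg m⁻³.

1024.286 kg m⁻³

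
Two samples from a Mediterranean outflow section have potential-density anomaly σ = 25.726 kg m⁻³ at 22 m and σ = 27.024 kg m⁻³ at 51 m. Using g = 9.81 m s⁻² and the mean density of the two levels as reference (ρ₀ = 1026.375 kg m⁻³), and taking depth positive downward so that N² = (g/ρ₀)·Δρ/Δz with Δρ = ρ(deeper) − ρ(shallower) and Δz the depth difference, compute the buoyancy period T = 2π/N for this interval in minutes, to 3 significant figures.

Δρ = 1027.024 − 1025.726 = 1.298 kg m⁻³ over Δz = 51 − 22 = 29 m.
N² = (9.81/1026.375) × (1.298/29) = 4.2780 × 10⁻⁴ s⁻².
N = √(4.2780 × 10⁻⁴) = 0.020683 rad s⁻¹, so T = 2π/N = 303.79 s = 5.0632 min ≈ 5.06 min.
Since Δρ > 0 the layer is stably stratified.

5.06 min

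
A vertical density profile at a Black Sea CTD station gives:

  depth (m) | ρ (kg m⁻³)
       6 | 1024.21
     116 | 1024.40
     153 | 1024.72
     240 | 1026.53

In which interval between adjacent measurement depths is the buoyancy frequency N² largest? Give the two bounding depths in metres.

153–240 m

Compute the density gradient over each adjacent pair:
  6–116 m: Δρ/Δz = 0.19/110 = 1.7 × 10⁻³ kg m⁻⁴
  116–153 m: Δρ/Δz = 0.32/37 = 8.6 × 10⁻³ kg m⁻⁴
  153–240 m: Δρ/Δz = 1.81/87 = 0.021 kg m⁻⁴
The largest gradient is in the 153–240 m interval — the pycnocline.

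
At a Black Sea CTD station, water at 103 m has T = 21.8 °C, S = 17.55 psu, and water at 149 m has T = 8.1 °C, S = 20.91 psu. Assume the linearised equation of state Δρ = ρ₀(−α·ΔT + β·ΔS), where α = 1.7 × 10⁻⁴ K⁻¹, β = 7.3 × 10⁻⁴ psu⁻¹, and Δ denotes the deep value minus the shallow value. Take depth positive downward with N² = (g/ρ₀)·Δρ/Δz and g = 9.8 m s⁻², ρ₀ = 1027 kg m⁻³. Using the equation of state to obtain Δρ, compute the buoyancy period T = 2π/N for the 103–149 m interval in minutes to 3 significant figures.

ΔT = -13.7 K, ΔS = +3.36 psu (deep − shallow).
Δρ/ρ₀ = −αΔT + βΔS = 2.329 × 10⁻³ + 2.4528 × 10⁻³ = 4.7818 × 10⁻³, so Δρ ≈ 4.911 kg m⁻³.
N² = (g/ρ₀)·Δρ/Δz = g·(Δρ/ρ₀)/Δz = 9.8 × 4.7818 × 10⁻³ / 46 = 1.0187 × 10⁻³ s⁻².
N = √(1.0187 × 10⁻³) = 0.031917 rad s⁻¹ → T = 2π/N = 196.86 s = 3.2810 min ≈ 3.28 min.

3.28 min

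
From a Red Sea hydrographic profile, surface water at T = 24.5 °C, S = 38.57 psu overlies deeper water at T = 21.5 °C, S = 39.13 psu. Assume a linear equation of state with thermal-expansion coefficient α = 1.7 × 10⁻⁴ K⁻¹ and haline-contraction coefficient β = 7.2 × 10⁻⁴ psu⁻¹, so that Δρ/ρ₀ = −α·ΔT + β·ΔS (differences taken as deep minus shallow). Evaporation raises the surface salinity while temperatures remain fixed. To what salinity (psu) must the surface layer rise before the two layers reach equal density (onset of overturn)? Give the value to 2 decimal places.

39.84 psu

Neutral buoyancy requires −α(T_deep − T_surf) + β(S_deep − S_surf′) = 0.
S_surf′ = S_deep − (α/β)·ΔT = 39.13 − (1.7 × 10⁻⁴/7.2 × 10⁻⁴)·(-3.0) = 39.8383 psu.
Increase required: 39.8383 − 38.57 = 1.2683 psu.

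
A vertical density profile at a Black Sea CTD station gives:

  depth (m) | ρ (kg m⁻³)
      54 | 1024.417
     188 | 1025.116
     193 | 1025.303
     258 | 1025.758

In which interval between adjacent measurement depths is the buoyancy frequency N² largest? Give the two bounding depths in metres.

188–193 m

Compute the density gradient over each adjacent pair:
  54–188 m: Δρ/Δz = 0.699/134 = 5.2 × 10⁻³ kg m⁻⁴
  188–193 m: Δρ/Δz = 0.187/5 = 0.037 kg m⁻⁴
  193–258 m: Δρ/Δz = 0.455/65 = 7.0 × 10⁻³ kg m⁻⁴
The largest gradient is in the 188–193 m interval — the pycnocline.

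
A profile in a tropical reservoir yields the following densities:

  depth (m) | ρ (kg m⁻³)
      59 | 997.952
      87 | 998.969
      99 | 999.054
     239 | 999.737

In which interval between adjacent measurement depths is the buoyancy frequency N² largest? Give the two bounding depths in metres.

Compute the density gradient over each adjacent pair:
  59–87 m: Δρ/Δz = 1.017/28 = 0.036 kg m⁻⁴
  87–99 m: Δρ/Δz = 0.085/12 = 7.1 × 10⁻³ kg m⁻⁴
  99–239 m: Δρ/Δz = 0.683/140 = 4.9 × 10⁻³ kg m⁻⁴
The largest gradient is in the 59–87 m interval — the pycnocline.

59–87 m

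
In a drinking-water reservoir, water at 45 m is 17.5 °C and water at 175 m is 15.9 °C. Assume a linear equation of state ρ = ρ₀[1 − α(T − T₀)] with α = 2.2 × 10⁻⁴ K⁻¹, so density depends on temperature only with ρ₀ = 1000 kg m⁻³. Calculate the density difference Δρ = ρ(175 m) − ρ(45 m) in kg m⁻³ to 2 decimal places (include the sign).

ΔT = -1.6 K, Δρ/ρ₀ = −αΔT = 3.52 × 10⁻⁴.
Δρ = 1000 × (3.52 × 10⁻⁴) = +0.35 kg m⁻³.
Positive Δρ: denser below, stable.

+0.35 kg m⁻³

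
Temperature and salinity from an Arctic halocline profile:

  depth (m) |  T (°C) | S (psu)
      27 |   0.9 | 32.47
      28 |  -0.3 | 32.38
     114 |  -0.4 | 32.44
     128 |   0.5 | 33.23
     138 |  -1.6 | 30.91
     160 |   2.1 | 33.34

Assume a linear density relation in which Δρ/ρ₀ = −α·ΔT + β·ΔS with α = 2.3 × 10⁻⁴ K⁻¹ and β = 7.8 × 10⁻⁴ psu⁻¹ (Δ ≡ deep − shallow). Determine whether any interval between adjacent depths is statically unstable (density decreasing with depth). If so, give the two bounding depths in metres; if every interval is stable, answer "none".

128–138 m

Evaluate Δρ/ρ₀ = −αΔT + βΔS across each adjacent pair:
  27–28 m: −αΔT+βΔS = −(2.3 × 10⁻⁴)(-1.2)+(7.8 × 10⁻⁴)(-0.09) = 2.1 × 10⁻⁴ → stable
  28–114 m: −αΔT+βΔS = −(2.3 × 10⁻⁴)(-0.1)+(7.8 × 10⁻⁴)(+0.06) = 7.0 × 10⁻⁵ → stable
  114–128 m: −αΔT+βΔS = −(2.3 × 10⁻⁴)(+0.9)+(7.8 × 10⁻⁴)(+0.79) = 4.1 × 10⁻⁴ → stable
  128–138 m: −αΔT+βΔS = −(2.3 × 10⁻⁴)(-2.1)+(7.8 × 10⁻⁴)(-2.32) = -1.3 × 10⁻³ → UNSTABLE
  138–160 m: −αΔT+βΔS = −(2.3 × 10⁻⁴)(+3.7)+(7.8 × 10⁻⁴)(+2.43) = 1.0 × 10⁻³ → stable
The 128–138 m interval has Δρ < 0: lighter water underlies denser water.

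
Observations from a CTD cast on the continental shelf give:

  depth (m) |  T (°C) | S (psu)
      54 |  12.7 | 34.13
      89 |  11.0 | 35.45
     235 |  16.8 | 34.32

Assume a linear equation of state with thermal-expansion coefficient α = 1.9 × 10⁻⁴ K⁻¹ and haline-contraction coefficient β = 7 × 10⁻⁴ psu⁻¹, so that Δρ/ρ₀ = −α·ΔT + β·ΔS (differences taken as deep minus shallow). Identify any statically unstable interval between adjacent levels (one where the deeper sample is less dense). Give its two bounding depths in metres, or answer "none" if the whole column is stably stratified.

89–235 m

Evaluate Δρ/ρ₀ = −αΔT + βΔS across each adjacent pair:
  54–89 m: −αΔT+βΔS = −(1.9 × 10⁻⁴)(-1.7)+(7 × 10⁻⁴)(+1.32) = 1.2 × 10⁻³ → stable
  89–235 m: −αΔT+βΔS = −(1.9 × 10⁻⁴)(+5.8)+(7 × 10⁻⁴)(-1.13) = -1.9 × 10⁻³ → UNSTABLE
The 89–235 m interval has Δρ < 0: lighter water underlies denser water.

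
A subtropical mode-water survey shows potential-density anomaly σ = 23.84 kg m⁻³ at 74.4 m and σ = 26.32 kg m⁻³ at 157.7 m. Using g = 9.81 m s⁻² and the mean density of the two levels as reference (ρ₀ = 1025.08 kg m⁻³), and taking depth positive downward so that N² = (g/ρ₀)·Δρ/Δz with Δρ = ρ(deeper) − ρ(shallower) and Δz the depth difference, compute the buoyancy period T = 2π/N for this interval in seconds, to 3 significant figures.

Δρ = 1026.32 − 1023.84 = 2.48 kg m⁻³ over Δz = 157.7 − 74.4 = 83.3 m.
N² = (9.81/1025.08) × (2.48/83.3) = 2.8492 × 10⁻⁴ s⁻².
N = √(2.8492 × 10⁻⁴) = 0.016880 rad s⁻¹, so T = 2π/N = 372.23 s ≈ 372 s.

372 s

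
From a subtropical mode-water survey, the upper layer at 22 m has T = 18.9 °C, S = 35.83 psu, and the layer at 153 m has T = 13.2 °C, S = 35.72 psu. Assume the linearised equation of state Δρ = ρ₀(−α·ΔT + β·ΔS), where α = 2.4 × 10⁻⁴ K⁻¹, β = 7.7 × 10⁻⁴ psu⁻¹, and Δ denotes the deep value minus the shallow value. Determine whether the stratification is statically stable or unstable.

stable

ΔT = 13.2 − 18.9 = -5.7 K and ΔS = 35.72 − 35.83 = -0.11 psu (deep − shallow).
−αΔT = 1.368 × 10⁻³; βΔS = -8.47 × 10⁻⁵; sum Δρ/ρ₀ = 1.2833 × 10⁻³.
Δρ/ρ₀ > 0, so Δρ > 0: deeper water is denser → statically stable.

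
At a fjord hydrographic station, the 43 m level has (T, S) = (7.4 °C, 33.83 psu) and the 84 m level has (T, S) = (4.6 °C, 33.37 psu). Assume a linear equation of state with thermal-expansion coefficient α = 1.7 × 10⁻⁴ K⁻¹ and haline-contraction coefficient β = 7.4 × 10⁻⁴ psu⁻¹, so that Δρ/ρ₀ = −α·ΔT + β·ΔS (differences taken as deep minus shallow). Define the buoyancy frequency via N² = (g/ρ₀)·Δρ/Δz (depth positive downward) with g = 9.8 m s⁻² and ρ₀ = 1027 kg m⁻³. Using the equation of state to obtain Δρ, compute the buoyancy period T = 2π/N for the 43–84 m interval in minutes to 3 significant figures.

18.4 min

ΔT = -2.8 K, ΔS = -0.46 psu (deep − shallow).
Δρ/ρ₀ = −αΔT + βΔS = 4.76 × 10⁻⁴ − 3.404 × 10⁻⁴ = 1.356 × 10⁻⁴, so Δρ ≈ 0.1393 kg m⁻³.
N² = (g/ρ₀)·Δρ/Δz = g·(Δρ/ρ₀)/Δz = 9.8 × 1.356 × 10⁻⁴ / 41 = 3.2412 × 10⁻⁵ s⁻².
N = √(3.2412 × 10⁻⁵) = 5.6932 × 10⁻³ rad s⁻¹ → T = 2π/N = 1.1036 × 10³ s = 18.393 min ≈ 18.4 min.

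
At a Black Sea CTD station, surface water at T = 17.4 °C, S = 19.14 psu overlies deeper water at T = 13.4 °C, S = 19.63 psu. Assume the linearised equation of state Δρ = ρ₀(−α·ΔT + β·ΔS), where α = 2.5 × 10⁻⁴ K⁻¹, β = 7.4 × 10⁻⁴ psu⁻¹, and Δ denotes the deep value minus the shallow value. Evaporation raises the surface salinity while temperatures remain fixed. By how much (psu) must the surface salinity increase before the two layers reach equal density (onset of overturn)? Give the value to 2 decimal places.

Neutral buoyancy requires −α(T_deep − T_surf) + β(S_deep − S_surf′) = 0.
S_surf′ = S_deep − (α/β)·ΔT = 19.63 − (2.5 × 10⁻⁴/7.4 × 10⁻⁴)·(-4.0) = 20.9814 psu.
Increase required: 20.9814 − 19.14 = 1.8414 psu.

1.84 psu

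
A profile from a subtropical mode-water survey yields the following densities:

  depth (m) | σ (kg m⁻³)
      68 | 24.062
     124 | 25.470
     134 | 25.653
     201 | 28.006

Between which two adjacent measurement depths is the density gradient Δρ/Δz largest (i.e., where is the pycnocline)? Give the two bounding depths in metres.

Compute the density gradient over each adjacent pair:
  68–124 m: Δρ/Δz = 1.408/56 = 0.025 kg m⁻⁴
  124–134 m: Δρ/Δz = 0.183/10 = 0.018 kg m⁻⁴
  134–201 m: Δρ/Δz = 2.353/67 = 0.035 kg m⁻⁴
The largest gradient is in the 134–201 m interval — the pycnocline.

134–201 m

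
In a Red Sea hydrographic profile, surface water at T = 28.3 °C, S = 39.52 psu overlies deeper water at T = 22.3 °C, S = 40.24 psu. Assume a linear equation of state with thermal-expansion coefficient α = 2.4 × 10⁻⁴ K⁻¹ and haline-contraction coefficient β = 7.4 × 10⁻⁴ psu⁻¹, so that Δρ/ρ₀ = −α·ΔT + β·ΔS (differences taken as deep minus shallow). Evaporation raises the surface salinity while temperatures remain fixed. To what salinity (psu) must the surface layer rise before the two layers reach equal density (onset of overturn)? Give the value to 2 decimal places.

42.19 psu

Neutral buoyancy requires −α(T_deep − T_surf) + β(S_deep − S_surf′) = 0.
S_surf′ = S_deep − (α/β)·ΔT = 40.24 − (2.4 × 10⁻⁴/7.4 × 10⁻⁴)·(-6.0) = 42.1859 psu.
Increase required: 42.1859 − 39.52 = 2.6659 psu.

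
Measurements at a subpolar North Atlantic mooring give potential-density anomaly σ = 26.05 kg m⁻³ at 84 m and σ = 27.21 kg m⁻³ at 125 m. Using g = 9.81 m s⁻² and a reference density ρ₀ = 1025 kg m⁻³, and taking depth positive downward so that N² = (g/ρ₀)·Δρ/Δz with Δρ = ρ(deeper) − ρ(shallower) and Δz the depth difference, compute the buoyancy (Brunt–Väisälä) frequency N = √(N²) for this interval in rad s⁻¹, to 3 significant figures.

0.0165 rad s⁻¹

Δρ = 1027.21 − 1026.05 = 1.16 kg m⁻³ over Δz = 125 − 84 = 41 m.
N² = (9.81/1025) × (1.16/41) = 2.7078 × 10⁻⁴ s⁻².
N = √(2.7078 × 10⁻⁴) = 0.016455 rad s⁻¹ ≈ 0.0165 rad s⁻¹.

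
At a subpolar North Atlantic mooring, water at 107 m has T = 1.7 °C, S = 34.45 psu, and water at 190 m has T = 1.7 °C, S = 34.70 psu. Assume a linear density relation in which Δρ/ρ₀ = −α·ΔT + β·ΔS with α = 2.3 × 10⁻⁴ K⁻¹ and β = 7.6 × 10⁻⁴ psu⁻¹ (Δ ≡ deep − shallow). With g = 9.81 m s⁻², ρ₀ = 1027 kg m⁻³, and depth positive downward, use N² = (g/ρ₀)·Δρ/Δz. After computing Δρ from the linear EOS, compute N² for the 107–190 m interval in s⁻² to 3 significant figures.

ΔT = +0.0 K, ΔS = +0.25 psu (deep − shallow).
Δρ/ρ₀ = −αΔT + βΔS = 0 + 1.90 × 10⁻⁴ = 1.90 × 10⁻⁴, so Δρ ≈ 0.1951 kg m⁻³.
N² = (g/ρ₀)·Δρ/Δz = g·(Δρ/ρ₀)/Δz = 9.81 × 1.90 × 10⁻⁴ / 83 = 2.2457 × 10⁻⁵ s⁻² ≈ 2.25 × 10⁻⁵ s⁻².

2.25 × 10⁻⁵ s⁻²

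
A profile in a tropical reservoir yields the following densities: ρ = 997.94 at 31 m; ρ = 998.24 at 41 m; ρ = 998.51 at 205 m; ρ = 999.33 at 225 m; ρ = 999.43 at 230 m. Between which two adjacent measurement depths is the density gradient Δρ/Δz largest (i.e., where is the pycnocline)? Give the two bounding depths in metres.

205–225 m

Compute the density gradient over each adjacent pair:
  31–41 m: Δρ/Δz = 0.30/10 = 0.030 kg m⁻⁴
  41–205 m: Δρ/Δz = 0.27/164 = 1.6 × 10⁻³ kg m⁻⁴
  205–225 m: Δρ/Δz = 0.82/20 = 0.041 kg m⁻⁴
  225–230 m: Δρ/Δz = 0.10/5 = 0.020 kg m⁻⁴
The largest gradient is in the 205–225 m interval — the pycnocline.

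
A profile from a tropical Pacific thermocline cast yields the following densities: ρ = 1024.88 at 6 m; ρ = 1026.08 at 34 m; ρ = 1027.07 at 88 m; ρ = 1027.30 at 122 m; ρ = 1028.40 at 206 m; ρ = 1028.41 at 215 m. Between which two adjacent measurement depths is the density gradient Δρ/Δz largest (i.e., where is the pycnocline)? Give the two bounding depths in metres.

Compute the density gradient over each adjacent pair:
  6–34 m: Δρ/Δz = 1.20/28 = 0.043 kg m⁻⁴
  34–88 m: Δρ/Δz = 0.99/54 = 0.018 kg m⁻⁴
  88–122 m: Δρ/Δz = 0.23/34 = 6.8 × 10⁻³ kg m⁻⁴
  122–206 m: Δρ/Δz = 1.10/84 = 0.013 kg m⁻⁴
  206–215 m: Δρ/Δz = 0.01/9 = 1.1 × 10⁻³ kg m⁻⁴
The largest gradient is in the 6–34 m interval — the pycnocline.

6–34 m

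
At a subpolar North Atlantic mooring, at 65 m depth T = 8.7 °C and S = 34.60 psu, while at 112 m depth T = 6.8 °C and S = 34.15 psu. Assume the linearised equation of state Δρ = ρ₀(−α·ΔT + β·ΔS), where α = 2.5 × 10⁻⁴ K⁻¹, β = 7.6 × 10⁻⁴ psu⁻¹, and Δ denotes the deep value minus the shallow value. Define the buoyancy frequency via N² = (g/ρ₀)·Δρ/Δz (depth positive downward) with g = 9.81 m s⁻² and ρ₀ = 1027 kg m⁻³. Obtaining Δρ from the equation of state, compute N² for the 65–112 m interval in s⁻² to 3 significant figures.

2.78 × 10⁻⁵ s⁻²

ΔT = -1.9 K, ΔS = -0.45 psu (deep − shallow).
Δρ/ρ₀ = −αΔT + βΔS = 4.75 × 10⁻⁴ − 3.42 × 10⁻⁴ = 1.33 × 10⁻⁴, so Δρ ≈ 0.1366 kg m⁻³.
N² = (g/ρ₀)·Δρ/Δz = g·(Δρ/ρ₀)/Δz = 9.81 × 1.33 × 10⁻⁴ / 47 = 2.7760 × 10⁻⁵ s⁻² ≈ 2.78 × 10⁻⁵ s⁻².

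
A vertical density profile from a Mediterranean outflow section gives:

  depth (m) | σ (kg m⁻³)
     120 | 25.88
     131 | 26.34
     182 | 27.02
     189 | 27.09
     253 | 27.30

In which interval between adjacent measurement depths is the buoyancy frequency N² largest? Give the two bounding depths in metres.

Compute the density gradient over each adjacent pair:
  120–131 m: Δρ/Δz = 0.46/11 = 0.042 kg m⁻⁴
  131–182 m: Δρ/Δz = 0.68/51 = 0.013 kg m⁻⁴
  182–189 m: Δρ/Δz = 0.07/7 = 0.010 kg m⁻⁴
  189–253 m: Δρ/Δz = 0.21/64 = 3.3 × 10⁻³ kg m⁻⁴
The largest gradient is in the 120–131 m interval — the pycnocline.

120–131 m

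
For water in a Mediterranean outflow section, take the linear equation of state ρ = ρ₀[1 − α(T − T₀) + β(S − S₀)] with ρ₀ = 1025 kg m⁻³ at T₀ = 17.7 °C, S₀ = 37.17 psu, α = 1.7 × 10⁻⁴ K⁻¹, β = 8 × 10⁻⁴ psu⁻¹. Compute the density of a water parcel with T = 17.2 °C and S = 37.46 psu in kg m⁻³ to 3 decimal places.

1025.325 kg m⁻³

T − T₀ = -0.5 K, S − S₀ = +0.29 psu.
Bracket = 1 − α·(-0.5) + β·(+0.29) = 1 + (3.17 × 10⁻⁴) = 1.0003170.
ρ = 1025 × 1.0003170 = 1025.325 kg m⁻³.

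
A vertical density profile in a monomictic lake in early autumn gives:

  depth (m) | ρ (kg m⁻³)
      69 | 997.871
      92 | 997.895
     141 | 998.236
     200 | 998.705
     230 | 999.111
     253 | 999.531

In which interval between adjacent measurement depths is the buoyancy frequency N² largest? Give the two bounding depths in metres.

Compute the density gradient over each adjacent pair:
  69–92 m: Δρ/Δz = 0.024/23 = 1.0 × 10⁻³ kg m⁻⁴
  92–141 m: Δρ/Δz = 0.341/49 = 7.0 × 10⁻³ kg m⁻⁴
  141–200 m: Δρ/Δz = 0.469/59 = 7.9 × 10⁻³ kg m⁻⁴
  200–230 m: Δρ/Δz = 0.406/30 = 0.014 kg m⁻⁴
  230–253 m: Δρ/Δz = 0.420/23 = 0.018 kg m⁻⁴
The largest gradient is in the 230–253 m interval — the pycnocline.

230–253 m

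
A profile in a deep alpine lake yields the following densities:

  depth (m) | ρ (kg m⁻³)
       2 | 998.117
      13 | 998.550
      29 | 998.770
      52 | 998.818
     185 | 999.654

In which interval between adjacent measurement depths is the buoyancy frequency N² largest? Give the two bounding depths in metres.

2–13 m

Compute the density gradient over each adjacent pair:
  2–13 m: Δρ/Δz = 0.433/11 = 0.039 kg m⁻⁴
  13–29 m: Δρ/Δz = 0.220/16 = 0.014 kg m⁻⁴
  29–52 m: Δρ/Δz = 0.048/23 = 2.1 × 10⁻³ kg m⁻⁴
  52–185 m: Δρ/Δz = 0.836/133 = 6.3 × 10⁻³ kg m⁻⁴
The largest gradient is in the 2–13 m interval — the pycnocline.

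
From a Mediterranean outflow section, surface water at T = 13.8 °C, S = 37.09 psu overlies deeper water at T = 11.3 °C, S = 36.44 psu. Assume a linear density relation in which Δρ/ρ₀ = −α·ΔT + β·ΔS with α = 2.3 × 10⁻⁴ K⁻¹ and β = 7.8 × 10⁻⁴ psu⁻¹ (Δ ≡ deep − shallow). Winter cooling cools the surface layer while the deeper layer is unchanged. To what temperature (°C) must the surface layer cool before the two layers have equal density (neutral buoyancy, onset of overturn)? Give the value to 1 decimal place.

13.5 °C

Neutral buoyancy requires Δρ = 0, i.e. −α(T_deep − T_surf′) + β(S_deep − S_surf) = 0.
T_surf′ = T_deep − (β/α)·ΔS = 11.3 − (7.8 × 10⁻⁴/2.3 × 10⁻⁴)·(-0.65) = 13.504 °C.
Cooling required: 13.8 − (13.504) = 0.296 °C.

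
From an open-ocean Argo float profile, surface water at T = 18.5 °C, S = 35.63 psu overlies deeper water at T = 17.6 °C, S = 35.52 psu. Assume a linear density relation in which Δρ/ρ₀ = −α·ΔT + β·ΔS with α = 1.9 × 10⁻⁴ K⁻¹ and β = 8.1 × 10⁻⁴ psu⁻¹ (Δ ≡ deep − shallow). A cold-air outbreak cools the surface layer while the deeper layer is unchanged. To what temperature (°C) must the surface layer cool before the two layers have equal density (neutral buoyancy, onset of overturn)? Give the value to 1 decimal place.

Neutral buoyancy requires Δρ = 0, i.e. −α(T_deep − T_surf′) + β(S_deep − S_surf) = 0.
T_surf′ = T_deep − (β/α)·ΔS = 17.6 − (8.1 × 10⁻⁴/1.9 × 10⁻⁴)·(-0.11) = 18.069 °C.
Cooling required: 18.5 − (18.069) = 0.431 °C.

18.1 °C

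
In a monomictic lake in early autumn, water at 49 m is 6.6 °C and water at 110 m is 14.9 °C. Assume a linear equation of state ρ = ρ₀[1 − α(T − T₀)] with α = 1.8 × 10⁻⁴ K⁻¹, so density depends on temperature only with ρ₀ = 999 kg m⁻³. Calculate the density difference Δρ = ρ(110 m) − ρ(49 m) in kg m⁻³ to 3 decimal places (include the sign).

ΔT = +8.3 K, Δρ/ρ₀ = −αΔT = -1.494 × 10⁻³.
Δρ = 999 × (-1.494 × 10⁻³) = -1.493 kg m⁻³.
Negative Δρ: lighter below, statically unstable.

-1.493 kg m⁻³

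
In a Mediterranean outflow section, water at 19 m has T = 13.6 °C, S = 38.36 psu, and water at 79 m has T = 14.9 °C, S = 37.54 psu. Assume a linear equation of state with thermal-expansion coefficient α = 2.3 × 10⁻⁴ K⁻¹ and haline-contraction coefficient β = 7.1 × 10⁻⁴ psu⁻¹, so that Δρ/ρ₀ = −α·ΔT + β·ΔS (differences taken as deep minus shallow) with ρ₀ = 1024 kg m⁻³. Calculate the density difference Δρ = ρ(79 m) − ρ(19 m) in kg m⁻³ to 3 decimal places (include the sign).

-0.902 kg m⁻³

ΔT = +1.3 K, ΔS = -0.82 psu (deep − shallow).
Δρ/ρ₀ = −(2.3 × 10⁻⁴)(+1.3) + (7.1 × 10⁻⁴)(-0.82) = -8.812 × 10⁻⁴.
Δρ = 1024 × (-8.812 × 10⁻⁴) = -0.902 kg m⁻³.
Negative Δρ: lighter below, statically unstable.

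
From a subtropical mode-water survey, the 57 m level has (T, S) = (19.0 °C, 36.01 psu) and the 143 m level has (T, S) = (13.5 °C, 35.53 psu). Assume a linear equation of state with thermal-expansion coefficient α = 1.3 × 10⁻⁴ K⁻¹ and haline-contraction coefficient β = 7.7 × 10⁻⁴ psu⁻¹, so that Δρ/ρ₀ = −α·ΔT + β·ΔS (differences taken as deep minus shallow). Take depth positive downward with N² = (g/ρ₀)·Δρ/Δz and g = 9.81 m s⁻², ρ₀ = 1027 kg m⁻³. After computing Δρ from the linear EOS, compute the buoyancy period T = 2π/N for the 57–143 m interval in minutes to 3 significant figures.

16.7 min

ΔT = -5.5 K, ΔS = -0.48 psu (deep − shallow).
Δρ/ρ₀ = −αΔT + βΔS = 7.15 × 10⁻⁴ − 3.696 × 10⁻⁴ = 3.454 × 10⁻⁴, so Δρ ≈ 0.3547 kg m⁻³.
N² = (g/ρ₀)·Δρ/Δz = g·(Δρ/ρ₀)/Δz = 9.81 × 3.454 × 10⁻⁴ / 86 = 3.9400 × 10⁻⁵ s⁻².
N = √(3.9400 × 10⁻⁵) = 6.2769 × 10⁻³ rad s⁻¹ → T = 2π/N = 1.0010 × 10³ s = 16.683 min ≈ 16.7 min.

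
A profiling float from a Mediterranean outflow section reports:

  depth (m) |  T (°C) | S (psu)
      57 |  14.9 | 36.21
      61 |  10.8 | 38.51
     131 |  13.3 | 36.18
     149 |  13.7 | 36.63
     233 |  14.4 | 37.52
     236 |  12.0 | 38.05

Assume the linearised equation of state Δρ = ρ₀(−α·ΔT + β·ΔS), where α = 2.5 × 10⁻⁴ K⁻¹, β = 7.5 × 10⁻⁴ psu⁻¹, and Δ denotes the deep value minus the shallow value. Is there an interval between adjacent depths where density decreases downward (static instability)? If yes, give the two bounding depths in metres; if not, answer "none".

Evaluate Δρ/ρ₀ = −αΔT + βΔS across each adjacent pair:
  57–61 m: −αΔT+βΔS = −(2.5 × 10⁻⁴)(-4.1)+(7.5 × 10⁻⁴)(+2.30) = 2.7 × 10⁻³ → stable
  61–131 m: −αΔT+βΔS = −(2.5 × 10⁻⁴)(+2.5)+(7.5 × 10⁻⁴)(-2.33) = -2.4 × 10⁻³ → UNSTABLE
  131–149 m: −αΔT+βΔS = −(2.5 × 10⁻⁴)(+0.4)+(7.5 × 10⁻⁴)(+0.45) = 2.4 × 10⁻⁴ → stable
  149–233 m: −αΔT+βΔS = −(2.5 × 10⁻⁴)(+0.7)+(7.5 × 10⁻⁴)(+0.89) = 4.9 × 10⁻⁴ → stable
  233–236 m: −αΔT+βΔS = −(2.5 × 10⁻⁴)(-2.4)+(7.5 × 10⁻⁴)(+0.53) = 1.0 × 10⁻³ → stable
The 61–131 m interval has Δρ < 0: lighter water underlies denser water.

61–131 m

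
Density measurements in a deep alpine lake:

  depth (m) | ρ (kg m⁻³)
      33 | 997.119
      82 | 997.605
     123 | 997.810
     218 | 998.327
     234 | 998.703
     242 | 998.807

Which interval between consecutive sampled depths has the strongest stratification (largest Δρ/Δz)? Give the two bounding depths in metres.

218–234 m

Compute the density gradient over each adjacent pair:
  33–82 m: Δρ/Δz = 0.486/49 = 9.9 × 10⁻³ kg m⁻⁴
  82–123 m: Δρ/Δz = 0.205/41 = 5.0 × 10⁻³ kg m⁻⁴
  123–218 m: Δρ/Δz = 0.517/95 = 5.4 × 10⁻³ kg m⁻⁴
  218–234 m: Δρ/Δz = 0.376/16 = 0.024 kg m⁻⁴
  234–242 m: Δρ/Δz = 0.104/8 = 0.013 kg m⁻⁴
The largest gradient is in the 218–234 m interval — the pycnocline.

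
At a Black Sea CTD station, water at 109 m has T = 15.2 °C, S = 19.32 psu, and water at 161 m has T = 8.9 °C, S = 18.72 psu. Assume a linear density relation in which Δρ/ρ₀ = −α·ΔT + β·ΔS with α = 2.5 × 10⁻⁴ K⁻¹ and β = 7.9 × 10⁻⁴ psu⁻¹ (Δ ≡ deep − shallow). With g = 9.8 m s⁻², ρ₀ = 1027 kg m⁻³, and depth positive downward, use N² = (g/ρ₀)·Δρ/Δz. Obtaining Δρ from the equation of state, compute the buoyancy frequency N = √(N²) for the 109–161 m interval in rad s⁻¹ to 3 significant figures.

0.0144 rad s⁻¹

ΔT = -6.3 K, ΔS = -0.60 psu (deep − shallow).
Δρ/ρ₀ = −αΔT + βΔS = 1.575 × 10⁻³ − 4.74 × 10⁻⁴ = 1.101 × 10⁻³, so Δρ ≈ 1.131 kg m⁻³.
N² = (g/ρ₀)·Δρ/Δz = g·(Δρ/ρ₀)/Δz = 9.8 × 1.101 × 10⁻³ / 52 = 2.0750 × 10⁻⁴ s⁻².
N = √(2.0750 × 10⁻⁴) = 0.014405 rad s⁻¹ ≈ 0.0144 rad s⁻¹.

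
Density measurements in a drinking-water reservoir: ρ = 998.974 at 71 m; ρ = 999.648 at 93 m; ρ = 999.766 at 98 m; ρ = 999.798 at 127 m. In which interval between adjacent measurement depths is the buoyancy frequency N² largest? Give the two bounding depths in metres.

71–93 m

Compute the density gradient over each adjacent pair:
  71–93 m: Δρ/Δz = 0.674/22 = 0.031 kg m⁻⁴
  93–98 m: Δρ/Δz = 0.118/5 = 0.024 kg m⁻⁴
  98–127 m: Δρ/Δz = 0.032/29 = 1.1 × 10⁻³ kg m⁻⁴
The largest gradient is in the 71–93 m interval — the pycnocline.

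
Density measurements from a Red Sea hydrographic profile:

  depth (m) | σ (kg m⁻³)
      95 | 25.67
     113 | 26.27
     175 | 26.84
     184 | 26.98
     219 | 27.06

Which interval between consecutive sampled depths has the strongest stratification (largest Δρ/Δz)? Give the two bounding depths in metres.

95–113 m

Compute the density gradient over each adjacent pair:
  95–113 m: Δρ/Δz = 0.60/18 = 0.033 kg m⁻⁴
  113–175 m: Δρ/Δz = 0.57/62 = 9.2 × 10⁻³ kg m⁻⁴
  175–184 m: Δρ/Δz = 0.14/9 = 0.016 kg m⁻⁴
  184–219 m: Δρ/Δz = 0.08/35 = 2.3 × 10⁻³ kg m⁻⁴
The largest gradient is in the 95–113 m interval — the pycnocline.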